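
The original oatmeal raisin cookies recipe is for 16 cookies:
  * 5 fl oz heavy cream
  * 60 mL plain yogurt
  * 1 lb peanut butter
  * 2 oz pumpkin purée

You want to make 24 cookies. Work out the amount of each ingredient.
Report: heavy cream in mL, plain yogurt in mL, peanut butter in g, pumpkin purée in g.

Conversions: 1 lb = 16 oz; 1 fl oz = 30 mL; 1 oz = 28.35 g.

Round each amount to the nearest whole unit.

Scaling factor: 24/16 = 3/2 = 1.5.
heavy cream: 5 fl oz × 3/2 × 30 mL/fl oz = 225 mL
plain yogurt: 60 mL × 3/2 = 90 mL
peanut butter: 1 lb × 3/2 × 16 oz/lb × 28.35 g/oz ≈ 680 g
pumpkin purée: 2 oz × 3/2 × 28.35 g/oz ≈ 85 g

heavy cream: 225 mL; plain yogurt: 90 mL; peanut butter: 680 g; pumpkin purée: 85 g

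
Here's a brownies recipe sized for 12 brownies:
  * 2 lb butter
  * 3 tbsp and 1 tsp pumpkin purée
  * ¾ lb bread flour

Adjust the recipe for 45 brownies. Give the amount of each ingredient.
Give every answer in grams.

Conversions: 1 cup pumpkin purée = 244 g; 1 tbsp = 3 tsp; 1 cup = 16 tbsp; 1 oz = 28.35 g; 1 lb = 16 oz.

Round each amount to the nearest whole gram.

butter: 3402 g; pumpkin purée: 191 g; bread flour: 1276 g

Scaling factor: 45/12 = 15/4 = 3.75.
butter: 2 lb × 15/4 × 16 oz/lb × 28.35 g/oz = 3402 g
pumpkin purée: (3 tbsp + 1 tsp = 10/3 tbsp) × 15/4 ÷ 16 tbsp/cup × 244 g/cup ≈ 191 g
bread flour: 0.75 lb × 15/4 × 16 oz/lb × 28.35 g/oz ≈ 1276 g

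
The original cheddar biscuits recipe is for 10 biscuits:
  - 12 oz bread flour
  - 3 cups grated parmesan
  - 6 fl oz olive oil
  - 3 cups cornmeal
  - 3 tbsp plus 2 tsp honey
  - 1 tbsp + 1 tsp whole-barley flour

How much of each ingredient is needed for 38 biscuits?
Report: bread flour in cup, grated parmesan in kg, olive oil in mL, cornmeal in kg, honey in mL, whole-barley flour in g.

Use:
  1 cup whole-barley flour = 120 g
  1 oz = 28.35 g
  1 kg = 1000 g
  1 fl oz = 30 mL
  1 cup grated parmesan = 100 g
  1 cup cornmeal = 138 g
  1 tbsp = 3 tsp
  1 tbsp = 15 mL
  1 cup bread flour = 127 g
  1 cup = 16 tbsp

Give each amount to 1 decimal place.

Scaling factor: 38/10 = 19/5 = 3.8.
bread flour: 12 oz × 19/5 × 28.35 g/oz ÷ 127 g/cup ≈ 10.2 cup
grated parmesan: 3 cup × 19/5 × 100 g/cup ÷ 1000 g/kg ≈ 1.1 kg
olive oil: 6 fl oz × 19/5 × 30 mL/fl oz = 684.0 mL
cornmeal: 3 cup × 19/5 × 138 g/cup ÷ 1000 g/kg ≈ 1.6 kg
honey: (3 tbsp + 2 tsp = 11/3 tbsp) × 19/5 × 15 mL/tbsp = 209.0 mL
whole-barley flour: (1 tbsp + 1 tsp = 4/3 tbsp) × 19/5 ÷ 16 tbsp/cup × 120 g/cup = 38.0 g

bread flour: 10.2 cup; grated parmesan: 1.1 kg; olive oil: 684.0 mL; cornmeal: 1.6 kg; honey: 209.0 mL; whole-barley flour: 38.0 g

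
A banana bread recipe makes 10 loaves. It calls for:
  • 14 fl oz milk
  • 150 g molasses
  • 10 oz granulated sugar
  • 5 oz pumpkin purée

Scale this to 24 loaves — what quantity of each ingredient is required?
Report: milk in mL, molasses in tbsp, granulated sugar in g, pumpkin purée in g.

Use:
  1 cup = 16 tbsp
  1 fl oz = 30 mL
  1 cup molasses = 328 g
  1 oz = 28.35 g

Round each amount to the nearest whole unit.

Scaling factor: 24/10 = 12/5 = 2.4.
milk: 14 fl oz × 12/5 × 30 mL/fl oz = 1008 mL
molasses: 150 g × 12/5 ÷ 328 g/cup × 16 tbsp/cup ≈ 18 tbsp
granulated sugar: 10 oz × 12/5 × 28.35 g/oz ≈ 680 g
pumpkin purée: 5 oz × 12/5 × 28.35 g/oz ≈ 340 g

milk: 1008 mL; molasses: 18 tbsp; granulated sugar: 680 g; pumpkin purée: 340 g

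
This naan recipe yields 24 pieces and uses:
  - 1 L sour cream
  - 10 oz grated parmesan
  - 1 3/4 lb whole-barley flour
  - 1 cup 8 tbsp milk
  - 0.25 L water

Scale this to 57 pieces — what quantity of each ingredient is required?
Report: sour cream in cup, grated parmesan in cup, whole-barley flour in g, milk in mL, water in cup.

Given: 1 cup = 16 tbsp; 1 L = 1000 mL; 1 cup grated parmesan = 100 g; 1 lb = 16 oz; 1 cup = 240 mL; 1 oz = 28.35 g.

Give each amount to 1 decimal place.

Scaling factor: 57/24 = 19/8 = 2.375.
sour cream: 1 L × 19/8 × 1000 mL/L ÷ 240 mL/cup ≈ 9.9 cup
grated parmesan: 10 oz × 19/8 × 28.35 g/oz ÷ 100 g/cup ≈ 6.7 cup
whole-barley flour: 1.75 lb × 19/8 × 16 oz/lb × 28.35 g/oz ≈ 1885.3 g
milk: (1 cup + 8 tbsp = 1.5 cup) × 19/8 × 240 mL/cup = 855.0 mL
water: 0.25 L × 19/8 × 1000 mL/L ÷ 240 mL/cup ≈ 2.5 cup

sour cream: 9.9 cup; grated parmesan: 6.7 cup; whole-barley flour: 1885.3 g; milk: 855.0 mL; water: 2.5 cup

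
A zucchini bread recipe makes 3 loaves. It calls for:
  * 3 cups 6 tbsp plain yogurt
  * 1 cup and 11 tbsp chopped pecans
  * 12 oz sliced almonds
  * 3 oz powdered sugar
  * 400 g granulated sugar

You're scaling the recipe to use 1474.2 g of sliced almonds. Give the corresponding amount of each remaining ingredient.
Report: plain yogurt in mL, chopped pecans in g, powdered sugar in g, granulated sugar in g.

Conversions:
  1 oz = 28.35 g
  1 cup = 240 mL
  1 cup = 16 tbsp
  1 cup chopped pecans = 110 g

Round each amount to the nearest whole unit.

The original recipe has 340.2 g of sliced almonds, so the scaling factor is 1474.2 ÷ 340.2 = 13/3.
plain yogurt: (3 cup + 6 tbsp = 3.375 cup) × 13/3 × 240 mL/cup = 3510 mL
chopped pecans: (1 cup + 11 tbsp = 1.6875 cup) × 13/3 × 110 g/cup ≈ 804 g
powdered sugar: 3 oz × 13/3 × 28.35 g/oz ≈ 369 g
granulated sugar: 400 g × 13/3 ≈ 1733 g

plain yogurt: 3510 mL; chopped pecans: 804 g; powdered sugar: 369 g; granulated sugar: 1733 g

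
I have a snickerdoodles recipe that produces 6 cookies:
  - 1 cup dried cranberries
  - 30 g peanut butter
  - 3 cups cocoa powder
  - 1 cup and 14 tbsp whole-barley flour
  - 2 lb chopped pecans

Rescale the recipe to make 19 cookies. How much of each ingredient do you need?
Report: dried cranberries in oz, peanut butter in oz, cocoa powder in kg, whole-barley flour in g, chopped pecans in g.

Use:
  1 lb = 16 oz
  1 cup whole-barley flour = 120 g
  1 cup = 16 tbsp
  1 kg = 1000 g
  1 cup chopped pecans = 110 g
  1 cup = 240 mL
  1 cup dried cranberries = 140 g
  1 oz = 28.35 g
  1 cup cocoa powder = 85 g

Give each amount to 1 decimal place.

Scaling factor: 19/6.
dried cranberries: 1 cup × 19/6 × 140 g/cup ÷ 28.35 g/oz ≈ 15.6 oz
peanut butter: 30 g × 19/6 ÷ 28.35 g/oz ≈ 3.4 oz
cocoa powder: 3 cup × 19/6 × 85 g/cup ÷ 1000 g/kg ≈ 0.8 kg
whole-barley flour: (1 cup + 14 tbsp = 1.875 cup) × 19/6 × 120 g/cup = 712.5 g
chopped pecans: 2 lb × 19/6 × 16 oz/lb × 28.35 g/oz = 2872.8 g

dried cranberries: 15.6 oz; peanut butter: 3.4 oz; cocoa powder: 0.8 kg; whole-barley flour: 712.5 g; chopped pecans: 2872.8 g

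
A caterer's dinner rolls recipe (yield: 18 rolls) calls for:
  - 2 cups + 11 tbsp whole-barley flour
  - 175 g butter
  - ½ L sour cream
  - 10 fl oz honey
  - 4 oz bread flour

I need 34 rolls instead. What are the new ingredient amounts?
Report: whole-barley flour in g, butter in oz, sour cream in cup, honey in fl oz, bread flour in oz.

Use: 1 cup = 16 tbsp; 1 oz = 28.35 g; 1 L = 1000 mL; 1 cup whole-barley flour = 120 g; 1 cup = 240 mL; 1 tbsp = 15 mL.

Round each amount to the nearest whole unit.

Scaling factor: 34/18 = 17/9.
whole-barley flour: (2 cup + 11 tbsp = 2.6875 cup) × 17/9 × 120 g/cup ≈ 609 g
butter: 175 g × 17/9 ÷ 28.35 g/oz ≈ 12 oz
sour cream: 0.5 L × 17/9 × 1000 mL/L ÷ 240 mL/cup ≈ 4 cup
honey: 10 fl oz × 17/9 ≈ 19 fl oz
bread flour: 4 oz × 17/9 ≈ 8 oz

whole-barley flour: 609 g; butter: 12 oz; sour cream: 4 cup; honey: 19 fl oz; bread flour: 8 oz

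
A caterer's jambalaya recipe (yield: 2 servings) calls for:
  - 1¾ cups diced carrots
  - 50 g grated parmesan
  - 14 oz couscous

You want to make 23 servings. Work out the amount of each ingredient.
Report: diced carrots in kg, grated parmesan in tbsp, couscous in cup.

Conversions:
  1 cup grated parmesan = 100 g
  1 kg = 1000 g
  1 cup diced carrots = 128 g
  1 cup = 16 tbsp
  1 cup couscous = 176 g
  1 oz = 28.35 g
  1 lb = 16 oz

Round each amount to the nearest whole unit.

diced carrots: 3 kg; grated parmesan: 92 tbsp; couscous: 26 cup

Scaling factor: 23/2 = 11.5.
diced carrots: 1.75 cup × 23/2 × 128 g/cup ÷ 1000 g/kg ≈ 3 kg
grated parmesan: 50 g × 23/2 ÷ 100 g/cup × 16 tbsp/cup = 92 tbsp
couscous: 14 oz × 23/2 × 28.35 g/oz ÷ 176 g/cup ≈ 26 cup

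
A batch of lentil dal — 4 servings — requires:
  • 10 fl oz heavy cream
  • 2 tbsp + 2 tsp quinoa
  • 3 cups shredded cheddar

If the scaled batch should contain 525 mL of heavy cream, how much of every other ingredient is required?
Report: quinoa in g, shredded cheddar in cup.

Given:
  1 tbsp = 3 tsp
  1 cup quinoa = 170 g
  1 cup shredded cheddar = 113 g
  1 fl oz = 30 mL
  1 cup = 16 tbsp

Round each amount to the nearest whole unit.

The original recipe has 300 mL of heavy cream, so the scaling factor is 525 ÷ 300 = 7/4 = 1.75.
quinoa: (2 tbsp + 2 tsp = 8/3 tbsp) × 7/4 ÷ 16 tbsp/cup × 170 g/cup ≈ 50 g
shredded cheddar: 3 cup × 7/4 ≈ 5 cup

quinoa: 50 g; shredded cheddar: 5 cup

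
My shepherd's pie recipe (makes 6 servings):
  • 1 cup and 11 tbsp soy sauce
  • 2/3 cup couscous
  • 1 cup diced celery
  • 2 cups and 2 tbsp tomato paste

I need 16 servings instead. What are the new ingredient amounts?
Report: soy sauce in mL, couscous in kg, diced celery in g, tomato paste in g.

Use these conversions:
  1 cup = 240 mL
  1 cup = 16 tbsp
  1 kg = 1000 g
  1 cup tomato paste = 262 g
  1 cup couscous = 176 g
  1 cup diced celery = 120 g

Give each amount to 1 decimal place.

soy sauce: 1080.0 mL; couscous: 0.3 kg; diced celery: 320.0 g; tomato paste: 1484.7 g

Scaling factor: 16/6 = 8/3.
soy sauce: (1 cup + 11 tbsp = 1.6875 cup) × 8/3 × 240 mL/cup = 1080.0 mL
couscous: 2/3 cup × 8/3 × 176 g/cup ÷ 1000 g/kg ≈ 0.3 kg
diced celery: 1 cup × 8/3 × 120 g/cup = 320.0 g
tomato paste: (2 cup + 2 tbsp = 2.125 cup) × 8/3 × 262 g/cup ≈ 1484.7 g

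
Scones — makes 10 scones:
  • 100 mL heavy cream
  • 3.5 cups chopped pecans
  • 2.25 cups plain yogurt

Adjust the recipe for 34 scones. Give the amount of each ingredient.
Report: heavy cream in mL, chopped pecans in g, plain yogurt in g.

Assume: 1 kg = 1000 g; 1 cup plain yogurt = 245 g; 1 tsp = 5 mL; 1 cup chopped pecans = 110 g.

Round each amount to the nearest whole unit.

heavy cream: 340 mL; chopped pecans: 1309 g; plain yogurt: 1874 g

Scaling factor: 34/10 = 17/5 = 3.4.
heavy cream: 100 mL × 17/5 = 340 mL
chopped pecans: 3.5 cup × 17/5 × 110 g/cup = 1309 g
plain yogurt: 2.25 cup × 17/5 × 245 g/cup ≈ 1874 g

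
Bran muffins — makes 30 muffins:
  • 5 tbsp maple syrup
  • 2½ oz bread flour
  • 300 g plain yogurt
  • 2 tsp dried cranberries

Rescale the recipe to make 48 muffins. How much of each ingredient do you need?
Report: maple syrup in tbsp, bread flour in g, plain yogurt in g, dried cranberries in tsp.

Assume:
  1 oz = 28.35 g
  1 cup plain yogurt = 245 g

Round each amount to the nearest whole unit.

maple syrup: 8 tbsp; bread flour: 113 g; plain yogurt: 480 g; dried cranberries: 3 tsp

Scaling factor: 48/30 = 8/5 = 1.6.
maple syrup: 5 tbsp × 8/5 = 8 tbsp
bread flour: 2.5 oz × 8/5 × 28.35 g/oz ≈ 113 g
plain yogurt: 300 g × 8/5 = 480 g
dried cranberries: 2 tsp × 8/5 ≈ 3 tsp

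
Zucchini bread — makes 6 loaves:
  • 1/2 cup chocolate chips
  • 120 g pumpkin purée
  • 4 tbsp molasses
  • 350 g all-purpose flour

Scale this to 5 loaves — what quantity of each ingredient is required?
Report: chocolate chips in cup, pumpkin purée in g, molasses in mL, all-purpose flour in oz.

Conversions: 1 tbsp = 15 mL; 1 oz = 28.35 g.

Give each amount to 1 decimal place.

Scaling factor: 5/6.
chocolate chips: 0.5 cup × 5/6 ≈ 0.4 cup
pumpkin purée: 120 g × 5/6 = 100.0 g
molasses: 4 tbsp × 5/6 × 15 mL/tbsp = 50.0 mL
all-purpose flour: 350 g × 5/6 ÷ 28.35 g/oz ≈ 10.3 oz

chocolate chips: 0.4 cup; pumpkin purée: 100.0 g; molasses: 50.0 mL; all-purpose flour: 10.3 oz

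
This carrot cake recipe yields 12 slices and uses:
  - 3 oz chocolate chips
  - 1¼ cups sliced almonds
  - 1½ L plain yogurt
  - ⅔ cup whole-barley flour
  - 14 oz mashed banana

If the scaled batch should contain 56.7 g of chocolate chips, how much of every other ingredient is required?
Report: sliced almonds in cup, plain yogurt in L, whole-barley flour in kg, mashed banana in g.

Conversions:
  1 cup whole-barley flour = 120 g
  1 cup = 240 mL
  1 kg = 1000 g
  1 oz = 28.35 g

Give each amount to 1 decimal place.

sliced almonds: 0.8 cup; plain yogurt: 1.0 L; whole-barley flour: 0.1 kg; mashed banana: 264.6 g

The original recipe has 85.05 g of chocolate chips, so the scaling factor is 56.7 ÷ 85.05 = 2/3.
sliced almonds: 1.25 cup × 2/3 ≈ 0.8 cup
plain yogurt: 1.5 L × 2/3 = 1.0 L
whole-barley flour: 2/3 cup × 2/3 × 120 g/cup ÷ 1000 g/kg ≈ 0.1 kg
mashed banana: 14 oz × 2/3 × 28.35 g/oz = 264.6 g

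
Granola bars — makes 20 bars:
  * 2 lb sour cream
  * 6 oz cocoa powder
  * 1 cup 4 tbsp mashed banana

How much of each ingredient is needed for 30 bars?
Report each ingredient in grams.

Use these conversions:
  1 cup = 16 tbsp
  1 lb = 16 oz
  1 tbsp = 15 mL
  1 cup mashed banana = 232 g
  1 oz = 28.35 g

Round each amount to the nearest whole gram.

Scaling factor: 30/20 = 3/2 = 1.5.
sour cream: 2 lb × 3/2 × 16 oz/lb × 28.35 g/oz ≈ 1361 g
cocoa powder: 6 oz × 3/2 × 28.35 g/oz ≈ 255 g
mashed banana: (1 cup + 4 tbsp = 1.25 cup) × 3/2 × 232 g/cup = 435 g

sour cream: 1361 g; cocoa powder: 255 g; mashed banana: 435 g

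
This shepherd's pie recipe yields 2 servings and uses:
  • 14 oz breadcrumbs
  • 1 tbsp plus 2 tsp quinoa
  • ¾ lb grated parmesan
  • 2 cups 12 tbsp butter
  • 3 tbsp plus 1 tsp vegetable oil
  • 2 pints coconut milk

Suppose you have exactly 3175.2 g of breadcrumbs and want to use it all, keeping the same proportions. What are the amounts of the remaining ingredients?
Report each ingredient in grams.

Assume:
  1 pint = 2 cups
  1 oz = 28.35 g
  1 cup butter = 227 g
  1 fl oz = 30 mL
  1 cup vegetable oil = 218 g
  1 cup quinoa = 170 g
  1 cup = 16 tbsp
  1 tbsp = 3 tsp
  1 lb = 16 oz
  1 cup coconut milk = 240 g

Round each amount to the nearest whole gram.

quinoa: 142 g; grated parmesan: 2722 g; butter: 4994 g; vegetable oil: 363 g; coconut milk: 7680 g

The original recipe has 396.9 g of breadcrumbs, so the scaling factor is 3175.2 ÷ 396.9 = 8.
quinoa: (1 tbsp + 2 tsp = 5/3 tbsp) × 8 ÷ 16 tbsp/cup × 170 g/cup ≈ 142 g
grated parmesan: 0.75 lb × 8 × 16 oz/lb × 28.35 g/oz ≈ 2722 g
butter: (2 cup + 12 tbsp = 2.75 cup) × 8 × 227 g/cup = 4994 g
vegetable oil: (3 tbsp + 1 tsp = 10/3 tbsp) × 8 ÷ 16 tbsp/cup × 218 g/cup ≈ 363 g
coconut milk: 2 pint × 8 × 2 cup/pint × 240 g/cup = 7680 g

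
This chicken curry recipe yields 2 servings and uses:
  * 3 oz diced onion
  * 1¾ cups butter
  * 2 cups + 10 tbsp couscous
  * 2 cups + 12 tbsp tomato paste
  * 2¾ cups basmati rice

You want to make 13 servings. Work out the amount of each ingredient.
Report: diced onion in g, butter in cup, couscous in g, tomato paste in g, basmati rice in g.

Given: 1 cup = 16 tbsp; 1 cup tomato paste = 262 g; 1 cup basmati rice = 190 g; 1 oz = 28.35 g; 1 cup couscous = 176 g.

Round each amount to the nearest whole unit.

Scaling factor: 13/2 = 6.5.
diced onion: 3 oz × 13/2 × 28.35 g/oz ≈ 553 g
butter: 1.75 cup × 13/2 ≈ 11 cup
couscous: (2 cup + 10 tbsp = 2.625 cup) × 13/2 × 176 g/cup = 3003 g
tomato paste: (2 cup + 12 tbsp = 2.75 cup) × 13/2 × 262 g/cup ≈ 4683 g
basmati rice: 2.75 cup × 13/2 × 190 g/cup ≈ 3396 g

diced onion: 553 g; butter: 11 cup; couscous: 3003 g; tomato paste: 4683 g; basmati rice: 3396 g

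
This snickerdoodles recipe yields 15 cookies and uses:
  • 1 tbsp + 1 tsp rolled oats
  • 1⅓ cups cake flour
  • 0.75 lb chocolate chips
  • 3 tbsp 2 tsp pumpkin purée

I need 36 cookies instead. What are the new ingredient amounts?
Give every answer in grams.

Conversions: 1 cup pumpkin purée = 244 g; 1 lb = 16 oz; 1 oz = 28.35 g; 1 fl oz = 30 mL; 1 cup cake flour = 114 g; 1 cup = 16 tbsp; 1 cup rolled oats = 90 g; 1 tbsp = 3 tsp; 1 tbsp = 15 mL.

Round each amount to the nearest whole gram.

Scaling factor: 36/15 = 12/5 = 2.4.
rolled oats: (1 tbsp + 1 tsp = 4/3 tbsp) × 12/5 ÷ 16 tbsp/cup × 90 g/cup = 18 g
cake flour: 4/3 cup × 12/5 × 114 g/cup ≈ 365 g
chocolate chips: 0.75 lb × 12/5 × 16 oz/lb × 28.35 g/oz ≈ 816 g
pumpkin purée: (3 tbsp + 2 tsp = 11/3 tbsp) × 12/5 ÷ 16 tbsp/cup × 244 g/cup ≈ 134 g

rolled oats: 18 g; cake flour: 365 g; chocolate chips: 816 g; pumpkin purée: 134 g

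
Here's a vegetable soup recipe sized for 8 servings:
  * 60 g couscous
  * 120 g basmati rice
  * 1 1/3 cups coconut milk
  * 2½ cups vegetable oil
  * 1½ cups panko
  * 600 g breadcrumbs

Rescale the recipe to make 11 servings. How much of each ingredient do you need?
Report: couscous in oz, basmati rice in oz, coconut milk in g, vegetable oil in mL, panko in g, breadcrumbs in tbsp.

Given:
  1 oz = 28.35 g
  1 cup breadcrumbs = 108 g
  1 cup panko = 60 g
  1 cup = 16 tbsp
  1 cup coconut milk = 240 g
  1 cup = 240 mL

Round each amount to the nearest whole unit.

couscous: 3 oz; basmati rice: 6 oz; coconut milk: 440 g; vegetable oil: 825 mL; panko: 124 g; breadcrumbs: 122 tbsp

Scaling factor: 11/8 = 1.375.
couscous: 60 g × 11/8 ÷ 28.35 g/oz ≈ 3 oz
basmati rice: 120 g × 11/8 ÷ 28.35 g/oz ≈ 6 oz
coconut milk: 4/3 cup × 11/8 × 240 g/cup = 440 g
vegetable oil: 2.5 cup × 11/8 × 240 mL/cup = 825 mL
panko: 1.5 cup × 11/8 × 60 g/cup ≈ 124 g
breadcrumbs: 600 g × 11/8 ÷ 108 g/cup × 16 tbsp/cup ≈ 122 tbsp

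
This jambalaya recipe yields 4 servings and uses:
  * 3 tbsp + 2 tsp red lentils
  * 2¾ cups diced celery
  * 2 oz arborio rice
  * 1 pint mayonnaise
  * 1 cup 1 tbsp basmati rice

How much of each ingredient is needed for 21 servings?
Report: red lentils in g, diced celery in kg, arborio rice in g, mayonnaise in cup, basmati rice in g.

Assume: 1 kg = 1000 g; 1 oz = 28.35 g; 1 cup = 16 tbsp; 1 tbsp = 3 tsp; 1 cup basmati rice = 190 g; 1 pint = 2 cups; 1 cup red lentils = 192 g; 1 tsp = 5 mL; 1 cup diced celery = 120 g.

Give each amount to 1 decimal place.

red lentils: 231.0 g; diced celery: 1.7 kg; arborio rice: 297.7 g; mayonnaise: 10.5 cup; basmati rice: 1059.8 g

Scaling factor: 21/4 = 5.25.
red lentils: (3 tbsp + 2 tsp = 11/3 tbsp) × 21/4 ÷ 16 tbsp/cup × 192 g/cup = 231.0 g
diced celery: 2.75 cup × 21/4 × 120 g/cup ÷ 1000 g/kg ≈ 1.7 kg
arborio rice: 2 oz × 21/4 × 28.35 g/oz ≈ 297.7 g
mayonnaise: 1 pint × 21/4 × 2 cup/pint = 10.5 cup
basmati rice: (1 cup + 1 tbsp = 1.0625 cup) × 21/4 × 190 g/cup ≈ 1059.8 g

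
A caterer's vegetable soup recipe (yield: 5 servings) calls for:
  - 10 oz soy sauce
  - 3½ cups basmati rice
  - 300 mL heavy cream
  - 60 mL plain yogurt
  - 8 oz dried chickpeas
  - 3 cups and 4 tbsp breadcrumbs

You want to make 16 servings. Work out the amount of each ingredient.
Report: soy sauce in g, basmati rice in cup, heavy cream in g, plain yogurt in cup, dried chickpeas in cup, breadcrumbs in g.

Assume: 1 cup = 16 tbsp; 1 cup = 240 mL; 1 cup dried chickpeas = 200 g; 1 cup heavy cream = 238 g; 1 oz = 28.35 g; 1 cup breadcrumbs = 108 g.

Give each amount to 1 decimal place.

Scaling factor: 16/5 = 3.2.
soy sauce: 10 oz × 16/5 × 28.35 g/oz = 907.2 g
basmati rice: 3.5 cup × 16/5 = 11.2 cup
heavy cream: 300 mL × 16/5 ÷ 240 mL/cup × 238 g/cup = 952.0 g
plain yogurt: 60 mL × 16/5 ÷ 240 mL/cup = 0.8 cup
dried chickpeas: 8 oz × 16/5 × 28.35 g/oz ÷ 200 g/cup ≈ 3.6 cup
breadcrumbs: (3 cup + 4 tbsp = 3.25 cup) × 16/5 × 108 g/cup = 1123.2 g

soy sauce: 907.2 g; basmati rice: 11.2 cup; heavy cream: 952.0 g; plain yogurt: 0.8 cup; dried chickpeas: 3.6 cup; breadcrumbs: 1123.2 g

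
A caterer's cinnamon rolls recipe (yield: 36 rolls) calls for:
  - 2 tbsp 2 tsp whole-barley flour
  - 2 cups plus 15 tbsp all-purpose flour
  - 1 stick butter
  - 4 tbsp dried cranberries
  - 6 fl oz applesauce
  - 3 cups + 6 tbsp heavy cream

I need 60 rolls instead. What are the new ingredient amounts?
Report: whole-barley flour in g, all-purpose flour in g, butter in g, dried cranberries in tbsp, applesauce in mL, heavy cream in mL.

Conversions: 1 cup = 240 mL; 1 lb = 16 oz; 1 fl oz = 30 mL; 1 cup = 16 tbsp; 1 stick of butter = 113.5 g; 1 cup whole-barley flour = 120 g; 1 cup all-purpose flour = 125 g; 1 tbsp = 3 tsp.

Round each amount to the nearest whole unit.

Scaling factor: 60/36 = 5/3.
whole-barley flour: (2 tbsp + 2 tsp = 8/3 tbsp) × 5/3 ÷ 16 tbsp/cup × 120 g/cup ≈ 33 g
all-purpose flour: (2 cup + 15 tbsp = 2.9375 cup) × 5/3 × 125 g/cup ≈ 612 g
butter: 1 stick × 5/3 × 113.5 g/stick ≈ 189 g
dried cranberries: 4 tbsp × 5/3 ≈ 7 tbsp
applesauce: 6 fl oz × 5/3 × 30 mL/fl oz = 300 mL
heavy cream: (3 cup + 6 tbsp = 3.375 cup) × 5/3 × 240 mL/cup = 1350 mL

whole-barley flour: 33 g; all-purpose flour: 612 g; butter: 189 g; dried cranberries: 7 tbsp; applesauce: 300 mL; heavy cream: 1350 mL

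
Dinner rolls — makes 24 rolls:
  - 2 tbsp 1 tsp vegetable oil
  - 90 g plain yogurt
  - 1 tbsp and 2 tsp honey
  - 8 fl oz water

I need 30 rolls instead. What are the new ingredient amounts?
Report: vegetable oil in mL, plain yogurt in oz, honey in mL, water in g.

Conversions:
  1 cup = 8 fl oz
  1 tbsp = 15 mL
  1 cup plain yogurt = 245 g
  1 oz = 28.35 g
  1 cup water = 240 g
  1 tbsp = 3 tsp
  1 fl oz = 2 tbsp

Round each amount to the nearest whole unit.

Scaling factor: 30/24 = 5/4 = 1.25.
vegetable oil: (2 tbsp + 1 tsp = 7/3 tbsp) × 5/4 × 15 mL/tbsp ≈ 44 mL
plain yogurt: 90 g × 5/4 ÷ 28.35 g/oz ≈ 4 oz
honey: (1 tbsp + 2 tsp = 5/3 tbsp) × 5/4 × 15 mL/tbsp ≈ 31 mL
water: 8 fl oz × 5/4 ÷ 8 fl oz/cup × 240 g/cup = 300 g

vegetable oil: 44 mL; plain yogurt: 4 oz; honey: 31 mL; water: 300 g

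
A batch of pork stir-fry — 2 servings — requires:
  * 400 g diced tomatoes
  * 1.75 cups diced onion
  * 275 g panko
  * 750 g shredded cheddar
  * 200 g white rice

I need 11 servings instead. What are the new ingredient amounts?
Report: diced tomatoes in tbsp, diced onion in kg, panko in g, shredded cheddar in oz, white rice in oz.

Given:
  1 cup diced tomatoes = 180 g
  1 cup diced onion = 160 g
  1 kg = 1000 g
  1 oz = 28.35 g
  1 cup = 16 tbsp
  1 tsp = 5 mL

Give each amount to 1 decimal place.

diced tomatoes: 195.6 tbsp; diced onion: 1.5 kg; panko: 1512.5 g; shredded cheddar: 145.5 oz; white rice: 38.8 oz

Scaling factor: 11/2 = 5.5.
diced tomatoes: 400 g × 11/2 ÷ 180 g/cup × 16 tbsp/cup ≈ 195.6 tbsp
diced onion: 1.75 cup × 11/2 × 160 g/cup ÷ 1000 g/kg ≈ 1.5 kg
panko: 275 g × 11/2 = 1512.5 g
shredded cheddar: 750 g × 11/2 ÷ 28.35 g/oz ≈ 145.5 oz
white rice: 200 g × 11/2 ÷ 28.35 g/oz ≈ 38.8 oz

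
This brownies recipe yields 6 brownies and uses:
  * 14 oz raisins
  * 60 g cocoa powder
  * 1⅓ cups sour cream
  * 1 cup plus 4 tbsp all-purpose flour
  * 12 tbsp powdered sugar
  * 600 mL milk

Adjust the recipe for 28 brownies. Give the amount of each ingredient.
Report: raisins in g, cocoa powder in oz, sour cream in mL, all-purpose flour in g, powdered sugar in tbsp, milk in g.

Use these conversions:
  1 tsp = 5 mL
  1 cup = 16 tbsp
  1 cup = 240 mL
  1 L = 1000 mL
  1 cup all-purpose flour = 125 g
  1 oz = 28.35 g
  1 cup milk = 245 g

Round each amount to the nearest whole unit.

raisins: 1852 g; cocoa powder: 10 oz; sour cream: 1493 mL; all-purpose flour: 729 g; powdered sugar: 56 tbsp; milk: 2858 g

Scaling factor: 28/6 = 14/3.
raisins: 14 oz × 14/3 × 28.35 g/oz ≈ 1852 g
cocoa powder: 60 g × 14/3 ÷ 28.35 g/oz ≈ 10 oz
sour cream: 4/3 cup × 14/3 × 240 mL/cup ≈ 1493 mL
all-purpose flour: (1 cup + 4 tbsp = 1.25 cup) × 14/3 × 125 g/cup ≈ 729 g
powdered sugar: 12 tbsp × 14/3 = 56 tbsp
milk: 600 mL × 14/3 ÷ 240 mL/cup × 245 g/cup ≈ 2858 g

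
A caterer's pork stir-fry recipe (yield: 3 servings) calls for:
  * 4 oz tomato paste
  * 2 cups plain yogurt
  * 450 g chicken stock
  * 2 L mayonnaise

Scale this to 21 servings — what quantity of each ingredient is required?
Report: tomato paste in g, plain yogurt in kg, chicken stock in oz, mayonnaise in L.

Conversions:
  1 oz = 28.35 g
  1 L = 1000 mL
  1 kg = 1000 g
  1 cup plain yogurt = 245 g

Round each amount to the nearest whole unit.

tomato paste: 794 g; plain yogurt: 3 kg; chicken stock: 111 oz; mayonnaise: 14 L

Scaling factor: 21/3 = 7.
tomato paste: 4 oz × 7 × 28.35 g/oz ≈ 794 g
plain yogurt: 2 cup × 7 × 245 g/cup ÷ 1000 g/kg ≈ 3 kg
chicken stock: 450 g × 7 ÷ 28.35 g/oz ≈ 111 oz
mayonnaise: 2 L × 7 = 14 L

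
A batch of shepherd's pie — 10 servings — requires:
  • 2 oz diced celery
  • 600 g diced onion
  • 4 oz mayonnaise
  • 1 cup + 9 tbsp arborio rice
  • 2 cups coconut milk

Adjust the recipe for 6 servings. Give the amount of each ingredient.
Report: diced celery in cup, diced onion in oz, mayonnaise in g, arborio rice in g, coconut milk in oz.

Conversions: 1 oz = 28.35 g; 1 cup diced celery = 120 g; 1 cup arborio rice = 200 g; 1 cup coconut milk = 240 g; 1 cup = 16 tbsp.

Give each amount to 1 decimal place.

diced celery: 0.3 cup; diced onion: 12.7 oz; mayonnaise: 68.0 g; arborio rice: 187.5 g; coconut milk: 10.2 oz

Scaling factor: 6/10 = 3/5 = 0.6.
diced celery: 2 oz × 3/5 × 28.35 g/oz ÷ 120 g/cup ≈ 0.3 cup
diced onion: 600 g × 3/5 ÷ 28.35 g/oz ≈ 12.7 oz
mayonnaise: 4 oz × 3/5 × 28.35 g/oz ≈ 68.0 g
arborio rice: (1 cup + 9 tbsp = 1.5625 cup) × 3/5 × 200 g/cup = 187.5 g
coconut milk: 2 cup × 3/5 × 240 g/cup ÷ 28.35 g/oz ≈ 10.2 oz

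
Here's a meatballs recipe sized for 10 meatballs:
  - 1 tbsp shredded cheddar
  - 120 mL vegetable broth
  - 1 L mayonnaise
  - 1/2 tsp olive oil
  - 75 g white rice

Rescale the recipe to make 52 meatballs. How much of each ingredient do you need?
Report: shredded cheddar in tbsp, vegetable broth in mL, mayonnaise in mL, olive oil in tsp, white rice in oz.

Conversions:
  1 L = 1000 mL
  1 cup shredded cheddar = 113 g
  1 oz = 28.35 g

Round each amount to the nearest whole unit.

shredded cheddar: 5 tbsp; vegetable broth: 624 mL; mayonnaise: 5200 mL; olive oil: 3 tsp; white rice: 14 oz

Scaling factor: 52/10 = 26/5 = 5.2.
shredded cheddar: 1 tbsp × 26/5 ≈ 5 tbsp
vegetable broth: 120 mL × 26/5 = 624 mL
mayonnaise: 1 L × 26/5 × 1000 mL/L = 5200 mL
olive oil: 0.5 tsp × 26/5 ≈ 3 tsp
white rice: 75 g × 26/5 ÷ 28.35 g/oz ≈ 14 oz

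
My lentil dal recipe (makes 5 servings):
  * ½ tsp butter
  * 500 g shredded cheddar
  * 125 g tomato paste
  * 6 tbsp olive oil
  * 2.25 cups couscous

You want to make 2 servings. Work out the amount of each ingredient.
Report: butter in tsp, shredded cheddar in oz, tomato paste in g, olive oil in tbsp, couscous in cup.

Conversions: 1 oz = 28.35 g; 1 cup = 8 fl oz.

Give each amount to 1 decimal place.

Scaling factor: 2/5 = 0.4.
butter: 0.5 tsp × 2/5 = 0.2 tsp
shredded cheddar: 500 g × 2/5 ÷ 28.35 g/oz ≈ 7.1 oz
tomato paste: 125 g × 2/5 = 50.0 g
olive oil: 6 tbsp × 2/5 = 2.4 tbsp
couscous: 2.25 cup × 2/5 = 0.9 cup

butter: 0.2 tsp; shredded cheddar: 7.1 oz; tomato paste: 50.0 g; olive oil: 2.4 tbsp; couscous: 0.9 cup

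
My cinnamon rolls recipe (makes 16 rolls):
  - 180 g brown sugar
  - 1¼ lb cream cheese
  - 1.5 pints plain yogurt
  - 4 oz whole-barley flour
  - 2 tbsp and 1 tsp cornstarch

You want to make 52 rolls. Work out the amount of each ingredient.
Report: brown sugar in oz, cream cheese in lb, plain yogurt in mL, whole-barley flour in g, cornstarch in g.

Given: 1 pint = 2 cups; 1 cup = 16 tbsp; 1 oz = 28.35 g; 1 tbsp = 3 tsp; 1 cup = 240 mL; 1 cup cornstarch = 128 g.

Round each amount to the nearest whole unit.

Scaling factor: 52/16 = 13/4 = 3.25.
brown sugar: 180 g × 13/4 ÷ 28.35 g/oz ≈ 21 oz
cream cheese: 1.25 lb × 13/4 ≈ 4 lb
plain yogurt: 1.5 pint × 13/4 × 2 cup/pint × 240 mL/cup = 2340 mL
whole-barley flour: 4 oz × 13/4 × 28.35 g/oz ≈ 369 g
cornstarch: (2 tbsp + 1 tsp = 7/3 tbsp) × 13/4 ÷ 16 tbsp/cup × 128 g/cup ≈ 61 g

brown sugar: 21 oz; cream cheese: 4 lb; plain yogurt: 2340 mL; whole-barley flour: 369 g; cornstarch: 61 g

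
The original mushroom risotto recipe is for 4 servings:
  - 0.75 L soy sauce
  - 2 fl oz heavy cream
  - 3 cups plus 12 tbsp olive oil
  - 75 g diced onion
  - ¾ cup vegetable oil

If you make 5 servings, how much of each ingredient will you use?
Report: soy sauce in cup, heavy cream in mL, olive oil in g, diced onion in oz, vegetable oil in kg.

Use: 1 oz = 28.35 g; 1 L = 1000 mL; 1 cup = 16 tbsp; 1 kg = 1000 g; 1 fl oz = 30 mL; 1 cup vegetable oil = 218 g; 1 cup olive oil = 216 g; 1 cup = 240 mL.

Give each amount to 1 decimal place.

Scaling factor: 5/4 = 1.25.
soy sauce: 0.75 L × 5/4 × 1000 mL/L ÷ 240 mL/cup ≈ 3.9 cup
heavy cream: 2 fl oz × 5/4 × 30 mL/fl oz = 75.0 mL
olive oil: (3 cup + 12 tbsp = 3.75 cup) × 5/4 × 216 g/cup = 1012.5 g
diced onion: 75 g × 5/4 ÷ 28.35 g/oz ≈ 3.3 oz
vegetable oil: 0.75 cup × 5/4 × 218 g/cup ÷ 1000 g/kg ≈ 0.2 kg

soy sauce: 3.9 cup; heavy cream: 75.0 mL; olive oil: 1012.5 g; diced onion: 3.3 oz; vegetable oil: 0.2 kg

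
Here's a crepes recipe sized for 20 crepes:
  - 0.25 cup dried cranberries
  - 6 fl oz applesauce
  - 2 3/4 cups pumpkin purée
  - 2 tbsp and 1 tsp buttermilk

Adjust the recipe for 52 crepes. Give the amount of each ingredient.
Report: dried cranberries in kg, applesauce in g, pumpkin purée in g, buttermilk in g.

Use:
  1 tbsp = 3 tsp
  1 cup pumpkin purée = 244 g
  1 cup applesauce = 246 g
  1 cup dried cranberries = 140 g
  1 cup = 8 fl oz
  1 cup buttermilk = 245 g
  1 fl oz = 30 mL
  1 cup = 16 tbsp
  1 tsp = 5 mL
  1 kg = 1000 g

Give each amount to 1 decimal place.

Scaling factor: 52/20 = 13/5 = 2.6.
dried cranberries: 0.25 cup × 13/5 × 140 g/cup ÷ 1000 g/kg ≈ 0.1 kg
applesauce: 6 fl oz × 13/5 ÷ 8 fl oz/cup × 246 g/cup = 479.7 g
pumpkin purée: 2.75 cup × 13/5 × 244 g/cup = 1744.6 g
buttermilk: (2 tbsp + 1 tsp = 7/3 tbsp) × 13/5 ÷ 16 tbsp/cup × 245 g/cup ≈ 92.9 g

dried cranberries: 0.1 kg; applesauce: 479.7 g; pumpkin purée: 1744.6 g; buttermilk: 92.9 g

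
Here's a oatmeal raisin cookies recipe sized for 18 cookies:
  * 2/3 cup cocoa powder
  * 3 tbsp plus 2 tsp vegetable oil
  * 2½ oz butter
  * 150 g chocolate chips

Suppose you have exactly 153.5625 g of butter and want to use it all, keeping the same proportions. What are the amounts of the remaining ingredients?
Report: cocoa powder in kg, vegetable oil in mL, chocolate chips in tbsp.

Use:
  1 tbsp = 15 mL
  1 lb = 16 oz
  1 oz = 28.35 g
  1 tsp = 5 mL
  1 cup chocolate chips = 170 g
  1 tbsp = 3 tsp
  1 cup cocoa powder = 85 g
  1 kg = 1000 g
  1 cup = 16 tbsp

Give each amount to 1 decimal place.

The original recipe has 70.875 g of butter, so the scaling factor is 153.5625 ÷ 70.875 = 13/6.
cocoa powder: 2/3 cup × 13/6 × 85 g/cup ÷ 1000 g/kg ≈ 0.1 kg
vegetable oil: (3 tbsp + 2 tsp = 11/3 tbsp) × 13/6 × 15 mL/tbsp ≈ 119.2 mL
chocolate chips: 150 g × 13/6 ÷ 170 g/cup × 16 tbsp/cup ≈ 30.6 tbsp

cocoa powder: 0.1 kg; vegetable oil: 119.2 mL; chocolate chips: 30.6 tbsp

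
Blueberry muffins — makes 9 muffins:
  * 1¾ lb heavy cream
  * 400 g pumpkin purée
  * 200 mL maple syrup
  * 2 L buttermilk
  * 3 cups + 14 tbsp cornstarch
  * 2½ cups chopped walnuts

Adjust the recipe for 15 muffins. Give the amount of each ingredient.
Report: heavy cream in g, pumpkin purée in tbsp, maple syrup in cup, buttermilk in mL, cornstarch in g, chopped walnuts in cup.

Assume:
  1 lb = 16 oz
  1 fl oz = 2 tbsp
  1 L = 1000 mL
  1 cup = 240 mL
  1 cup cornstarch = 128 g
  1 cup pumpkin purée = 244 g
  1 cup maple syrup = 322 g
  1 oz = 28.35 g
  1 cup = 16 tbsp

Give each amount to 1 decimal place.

heavy cream: 1323.0 g; pumpkin purée: 43.7 tbsp; maple syrup: 1.4 cup; buttermilk: 3333.3 mL; cornstarch: 826.7 g; chopped walnuts: 4.2 cup

Scaling factor: 15/9 = 5/3.
heavy cream: 1.75 lb × 5/3 × 16 oz/lb × 28.35 g/oz = 1323.0 g
pumpkin purée: 400 g × 5/3 ÷ 244 g/cup × 16 tbsp/cup ≈ 43.7 tbsp
maple syrup: 200 mL × 5/3 ÷ 240 mL/cup ≈ 1.4 cup
buttermilk: 2 L × 5/3 × 1000 mL/L ≈ 3333.3 mL
cornstarch: (3 cup + 14 tbsp = 3.875 cup) × 5/3 × 128 g/cup ≈ 826.7 g
chopped walnuts: 2.5 cup × 5/3 ≈ 4.2 cup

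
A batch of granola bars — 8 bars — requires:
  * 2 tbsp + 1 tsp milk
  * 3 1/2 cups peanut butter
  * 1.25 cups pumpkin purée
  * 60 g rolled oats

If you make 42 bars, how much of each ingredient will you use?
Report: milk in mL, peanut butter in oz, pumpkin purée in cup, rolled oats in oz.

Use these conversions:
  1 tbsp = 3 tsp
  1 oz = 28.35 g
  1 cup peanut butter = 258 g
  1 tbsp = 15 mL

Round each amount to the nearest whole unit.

Scaling factor: 42/8 = 21/4 = 5.25.
milk: (2 tbsp + 1 tsp = 7/3 tbsp) × 21/4 × 15 mL/tbsp ≈ 184 mL
peanut butter: 3.5 cup × 21/4 × 258 g/cup ÷ 28.35 g/oz ≈ 167 oz
pumpkin purée: 1.25 cup × 21/4 ≈ 7 cup
rolled oats: 60 g × 21/4 ÷ 28.35 g/oz ≈ 11 oz

milk: 184 mL; peanut butter: 167 oz; pumpkin purée: 7 cup; rolled oats: 11 oz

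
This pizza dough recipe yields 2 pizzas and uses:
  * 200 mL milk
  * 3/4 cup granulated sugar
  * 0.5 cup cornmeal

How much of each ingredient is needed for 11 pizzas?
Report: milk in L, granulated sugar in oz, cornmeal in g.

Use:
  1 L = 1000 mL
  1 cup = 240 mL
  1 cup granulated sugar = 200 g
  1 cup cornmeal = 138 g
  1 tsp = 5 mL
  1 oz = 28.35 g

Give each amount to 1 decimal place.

milk: 1.1 L; granulated sugar: 29.1 oz; cornmeal: 379.5 g

Scaling factor: 11/2 = 5.5.
milk: 200 mL × 11/2 ÷ 1000 mL/L = 1.1 L
granulated sugar: 0.75 cup × 11/2 × 200 g/cup ÷ 28.35 g/oz ≈ 29.1 oz
cornmeal: 0.5 cup × 11/2 × 138 g/cup = 379.5 g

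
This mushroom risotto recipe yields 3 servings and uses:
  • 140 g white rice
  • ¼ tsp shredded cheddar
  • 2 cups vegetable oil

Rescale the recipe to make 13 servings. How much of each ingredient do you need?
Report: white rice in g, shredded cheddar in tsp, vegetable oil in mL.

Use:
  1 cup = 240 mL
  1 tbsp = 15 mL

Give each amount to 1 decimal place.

Scaling factor: 13/3.
white rice: 140 g × 13/3 ≈ 606.7 g
shredded cheddar: 0.25 tsp × 13/3 ≈ 1.1 tsp
vegetable oil: 2 cup × 13/3 × 240 mL/cup = 2080.0 mL

white rice: 606.7 g; shredded cheddar: 1.1 tsp; vegetable oil: 2080.0 mL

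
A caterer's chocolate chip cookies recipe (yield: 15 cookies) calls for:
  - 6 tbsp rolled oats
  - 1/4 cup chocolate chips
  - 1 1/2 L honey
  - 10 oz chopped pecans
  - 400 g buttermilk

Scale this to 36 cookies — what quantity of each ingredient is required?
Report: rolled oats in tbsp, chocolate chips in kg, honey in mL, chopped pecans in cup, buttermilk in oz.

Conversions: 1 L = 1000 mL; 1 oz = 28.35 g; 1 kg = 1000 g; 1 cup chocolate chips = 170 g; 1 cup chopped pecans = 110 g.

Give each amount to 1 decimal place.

rolled oats: 14.4 tbsp; chocolate chips: 0.1 kg; honey: 3600.0 mL; chopped pecans: 6.2 cup; buttermilk: 33.9 oz

Scaling factor: 36/15 = 12/5 = 2.4.
rolled oats: 6 tbsp × 12/5 = 14.4 tbsp
chocolate chips: 0.25 cup × 12/5 × 170 g/cup ÷ 1000 g/kg ≈ 0.1 kg
honey: 1.5 L × 12/5 × 1000 mL/L = 3600.0 mL
chopped pecans: 10 oz × 12/5 × 28.35 g/oz ÷ 110 g/cup ≈ 6.2 cup
buttermilk: 400 g × 12/5 ÷ 28.35 g/oz ≈ 33.9 oz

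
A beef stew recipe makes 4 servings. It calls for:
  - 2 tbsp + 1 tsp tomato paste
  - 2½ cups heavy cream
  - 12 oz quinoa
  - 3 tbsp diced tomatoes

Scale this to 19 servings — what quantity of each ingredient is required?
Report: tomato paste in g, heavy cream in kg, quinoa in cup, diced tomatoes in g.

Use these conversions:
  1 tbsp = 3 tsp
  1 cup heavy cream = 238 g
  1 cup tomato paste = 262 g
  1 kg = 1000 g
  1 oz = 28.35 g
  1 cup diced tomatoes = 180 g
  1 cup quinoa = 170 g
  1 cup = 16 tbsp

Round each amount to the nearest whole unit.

Scaling factor: 19/4 = 4.75.
tomato paste: (2 tbsp + 1 tsp = 7/3 tbsp) × 19/4 ÷ 16 tbsp/cup × 262 g/cup ≈ 181 g
heavy cream: 2.5 cup × 19/4 × 238 g/cup ÷ 1000 g/kg ≈ 3 kg
quinoa: 12 oz × 19/4 × 28.35 g/oz ÷ 170 g/cup ≈ 10 cup
diced tomatoes: 3 tbsp × 19/4 ÷ 16 tbsp/cup × 180 g/cup ≈ 160 g

tomato paste: 181 g; heavy cream: 3 kg; quinoa: 10 cup; diced tomatoes: 160 g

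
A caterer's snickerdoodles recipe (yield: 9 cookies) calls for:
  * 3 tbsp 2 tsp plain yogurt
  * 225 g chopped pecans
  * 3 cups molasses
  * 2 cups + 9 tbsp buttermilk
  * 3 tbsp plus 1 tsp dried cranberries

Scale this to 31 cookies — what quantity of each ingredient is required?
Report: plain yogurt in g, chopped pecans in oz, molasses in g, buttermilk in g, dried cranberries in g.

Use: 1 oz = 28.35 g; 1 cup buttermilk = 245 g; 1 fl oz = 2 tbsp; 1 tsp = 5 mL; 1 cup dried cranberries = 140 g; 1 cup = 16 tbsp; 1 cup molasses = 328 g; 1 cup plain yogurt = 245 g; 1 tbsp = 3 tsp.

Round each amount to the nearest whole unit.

plain yogurt: 193 g; chopped pecans: 27 oz; molasses: 3389 g; buttermilk: 2162 g; dried cranberries: 100 g

Scaling factor: 31/9.
plain yogurt: (3 tbsp + 2 tsp = 11/3 tbsp) × 31/9 ÷ 16 tbsp/cup × 245 g/cup ≈ 193 g
chopped pecans: 225 g × 31/9 ÷ 28.35 g/oz ≈ 27 oz
molasses: 3 cup × 31/9 × 328 g/cup ≈ 3389 g
buttermilk: (2 cup + 9 tbsp = 2.5625 cup) × 31/9 × 245 g/cup ≈ 2162 g
dried cranberries: (3 tbsp + 1 tsp = 10/3 tbsp) × 31/9 ÷ 16 tbsp/cup × 140 g/cup ≈ 100 g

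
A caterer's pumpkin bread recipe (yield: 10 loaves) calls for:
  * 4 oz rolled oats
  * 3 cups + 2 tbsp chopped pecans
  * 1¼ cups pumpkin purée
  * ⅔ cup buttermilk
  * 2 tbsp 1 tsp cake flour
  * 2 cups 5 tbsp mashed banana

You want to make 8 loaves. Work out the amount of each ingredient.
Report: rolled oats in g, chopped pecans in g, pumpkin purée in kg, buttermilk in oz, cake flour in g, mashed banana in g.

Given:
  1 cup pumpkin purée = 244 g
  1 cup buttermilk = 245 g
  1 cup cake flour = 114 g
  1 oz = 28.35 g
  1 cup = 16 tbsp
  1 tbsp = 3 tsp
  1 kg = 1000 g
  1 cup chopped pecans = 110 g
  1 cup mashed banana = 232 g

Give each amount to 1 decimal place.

rolled oats: 90.7 g; chopped pecans: 275.0 g; pumpkin purée: 0.2 kg; buttermilk: 4.6 oz; cake flour: 13.3 g; mashed banana: 429.2 g

Scaling factor: 8/10 = 4/5 = 0.8.
rolled oats: 4 oz × 4/5 × 28.35 g/oz ≈ 90.7 g
chopped pecans: (3 cup + 2 tbsp = 3.125 cup) × 4/5 × 110 g/cup = 275.0 g
pumpkin purée: 1.25 cup × 4/5 × 244 g/cup ÷ 1000 g/kg ≈ 0.2 kg
buttermilk: 2/3 cup × 4/5 × 245 g/cup ÷ 28.35 g/oz ≈ 4.6 oz
cake flour: (2 tbsp + 1 tsp = 7/3 tbsp) × 4/5 ÷ 16 tbsp/cup × 114 g/cup = 13.3 g
mashed banana: (2 cup + 5 tbsp = 2.3125 cup) × 4/5 × 232 g/cup = 429.2 g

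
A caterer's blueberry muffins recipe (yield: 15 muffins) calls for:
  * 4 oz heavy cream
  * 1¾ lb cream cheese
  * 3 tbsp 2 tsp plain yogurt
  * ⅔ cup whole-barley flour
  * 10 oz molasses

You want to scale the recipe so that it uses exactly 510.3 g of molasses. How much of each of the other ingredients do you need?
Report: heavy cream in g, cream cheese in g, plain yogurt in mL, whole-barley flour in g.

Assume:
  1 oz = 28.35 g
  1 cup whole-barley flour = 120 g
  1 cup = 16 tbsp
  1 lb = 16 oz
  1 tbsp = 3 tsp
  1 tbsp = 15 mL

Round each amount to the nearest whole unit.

The original recipe has 283.5 g of molasses, so the scaling factor is 510.3 ÷ 283.5 = 9/5 = 1.8.
heavy cream: 4 oz × 9/5 × 28.35 g/oz ≈ 204 g
cream cheese: 1.75 lb × 9/5 × 16 oz/lb × 28.35 g/oz ≈ 1429 g
plain yogurt: (3 tbsp + 2 tsp = 11/3 tbsp) × 9/5 × 15 mL/tbsp = 99 mL
whole-barley flour: 2/3 cup × 9/5 × 120 g/cup = 144 g

heavy cream: 204 g; cream cheese: 1429 g; plain yogurt: 99 mL; whole-barley flour: 144 g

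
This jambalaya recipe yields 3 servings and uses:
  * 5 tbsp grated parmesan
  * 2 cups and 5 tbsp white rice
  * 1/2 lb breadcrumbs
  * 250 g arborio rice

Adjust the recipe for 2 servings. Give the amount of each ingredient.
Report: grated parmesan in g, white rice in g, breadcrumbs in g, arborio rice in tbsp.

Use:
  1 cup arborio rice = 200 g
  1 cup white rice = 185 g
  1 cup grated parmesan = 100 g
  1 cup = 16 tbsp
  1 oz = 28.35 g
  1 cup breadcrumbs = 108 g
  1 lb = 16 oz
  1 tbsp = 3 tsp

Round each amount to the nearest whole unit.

Scaling factor: 2/3.
grated parmesan: 5 tbsp × 2/3 ÷ 16 tbsp/cup × 100 g/cup ≈ 21 g
white rice: (2 cup + 5 tbsp = 2.3125 cup) × 2/3 × 185 g/cup ≈ 285 g
breadcrumbs: 0.5 lb × 2/3 × 16 oz/lb × 28.35 g/oz ≈ 151 g
arborio rice: 250 g × 2/3 ÷ 200 g/cup × 16 tbsp/cup ≈ 13 tbsp

grated parmesan: 21 g; white rice: 285 g; breadcrumbs: 151 g; arborio rice: 13 tbsp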